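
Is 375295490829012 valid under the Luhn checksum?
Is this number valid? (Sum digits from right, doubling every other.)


Luhn sum = 62
62 mod 10 = 2

Invalid (Luhn sum mod 10 = 2)


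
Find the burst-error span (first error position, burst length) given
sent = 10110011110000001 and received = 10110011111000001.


XOR: 00000000001000000

Burst at position 10, length 1


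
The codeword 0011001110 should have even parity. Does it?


Number of 1s: 5

No, parity error (5 ones)


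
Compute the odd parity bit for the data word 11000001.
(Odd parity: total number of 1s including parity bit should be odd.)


Number of 1s in data: 3
Parity bit: 0

0


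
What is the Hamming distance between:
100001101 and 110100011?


XOR: 010101110
Count of 1s: 5

5


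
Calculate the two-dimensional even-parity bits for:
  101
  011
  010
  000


Row parities: 0010
Column parities: 100

Row P: 0010, Col P: 100, Corner: 1


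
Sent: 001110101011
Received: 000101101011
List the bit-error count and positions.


XOR: 001011000000

3 error(s) at position(s): 2, 4, 5


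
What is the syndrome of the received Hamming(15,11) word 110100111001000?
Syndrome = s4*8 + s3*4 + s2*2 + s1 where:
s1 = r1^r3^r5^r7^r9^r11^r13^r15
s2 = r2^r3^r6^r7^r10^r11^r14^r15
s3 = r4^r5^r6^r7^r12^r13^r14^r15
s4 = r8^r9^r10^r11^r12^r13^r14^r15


s1=1, s2=0, s3=1, s4=1

Syndrome = 13 (error at position 13)


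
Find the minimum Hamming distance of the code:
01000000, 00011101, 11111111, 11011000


Comparing all pairs, minimum distance: 3
Can detect 2 errors, correct 1 errors

3


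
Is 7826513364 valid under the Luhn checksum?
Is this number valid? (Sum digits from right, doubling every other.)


Luhn sum = 41
41 mod 10 = 1

Invalid (Luhn sum mod 10 = 1)


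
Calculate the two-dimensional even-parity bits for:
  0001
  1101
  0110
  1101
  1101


Row parities: 11011
Column parities: 1010

Row P: 11011, Col P: 1010, Corner: 0


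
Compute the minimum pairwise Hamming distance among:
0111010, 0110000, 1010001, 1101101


Comparing all pairs, minimum distance: 2
Can detect 1 errors, correct 0 errors

2


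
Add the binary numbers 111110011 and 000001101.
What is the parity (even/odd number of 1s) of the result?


111110011 = 499
000001101 = 13
Sum = 512 = 1000000000
1s count = 1

odd parity (1 ones in 1000000000)


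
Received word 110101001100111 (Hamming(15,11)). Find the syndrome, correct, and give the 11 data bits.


Syndrome = 14: error at position 14

Data: 00101100101 (corrected bit 14)


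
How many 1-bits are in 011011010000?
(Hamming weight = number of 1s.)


Counting 1s in 011011010000

5


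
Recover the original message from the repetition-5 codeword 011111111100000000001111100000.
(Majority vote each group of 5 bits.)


Groups: 01111, 11111, 00000, 00000, 11111, 00000
Majority votes: 110010

110010


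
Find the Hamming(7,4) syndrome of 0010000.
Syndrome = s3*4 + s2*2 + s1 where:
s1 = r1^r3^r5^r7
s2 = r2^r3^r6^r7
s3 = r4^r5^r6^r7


s1=1, s2=1, s3=0

Syndrome = 3 (error at position 3)


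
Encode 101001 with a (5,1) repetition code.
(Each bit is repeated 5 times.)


Each bit -> 5 copies

111110000011111000000000011111


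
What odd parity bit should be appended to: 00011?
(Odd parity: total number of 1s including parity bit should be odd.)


Number of 1s in data: 2
Parity bit: 1

1


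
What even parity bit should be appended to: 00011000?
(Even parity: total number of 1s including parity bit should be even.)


Number of 1s in data: 2
Parity bit: 0

0


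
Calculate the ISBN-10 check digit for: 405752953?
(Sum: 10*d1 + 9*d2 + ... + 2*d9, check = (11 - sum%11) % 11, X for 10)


Weighted sum: 226
226 mod 11 = 6

Check digit: 5


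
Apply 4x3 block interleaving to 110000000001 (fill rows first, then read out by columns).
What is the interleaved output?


Matrix:
  110
  000
  000
  001
Read columns: 100010000001

100010000001


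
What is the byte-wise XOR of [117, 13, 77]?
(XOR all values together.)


XOR chain: 117 ^ 13 ^ 77 = 53

53


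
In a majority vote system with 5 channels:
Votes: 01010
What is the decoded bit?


Ones: 2 out of 5
Threshold: 3

0 (2/5 voted 1)


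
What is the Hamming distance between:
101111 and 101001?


XOR: 000110
Count of 1s: 2

2


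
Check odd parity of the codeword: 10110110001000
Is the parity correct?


Number of 1s: 6

No, parity error (6 ones)


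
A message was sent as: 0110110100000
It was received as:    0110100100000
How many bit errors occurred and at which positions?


XOR: 0000010000000

1 error(s) at position(s): 5


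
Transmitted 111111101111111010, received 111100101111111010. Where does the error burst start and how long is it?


XOR: 000011000000000000

Burst at position 4, length 2


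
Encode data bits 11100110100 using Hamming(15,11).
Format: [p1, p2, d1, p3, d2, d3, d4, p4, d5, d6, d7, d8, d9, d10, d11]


Parity bits: p1=0, p2=0, p3=1, p4=1

001111010110100


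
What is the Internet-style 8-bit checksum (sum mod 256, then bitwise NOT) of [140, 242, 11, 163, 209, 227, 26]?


Sum = 1018 mod 256 = 250
Complement = 5

5


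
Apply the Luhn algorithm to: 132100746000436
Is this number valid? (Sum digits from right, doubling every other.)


Luhn sum = 48
48 mod 10 = 8

Invalid (Luhn sum mod 10 = 8)


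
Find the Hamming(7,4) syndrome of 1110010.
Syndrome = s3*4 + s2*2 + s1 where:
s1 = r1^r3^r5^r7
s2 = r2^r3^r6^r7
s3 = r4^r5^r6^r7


s1=0, s2=1, s3=1

Syndrome = 6 (error at position 6)


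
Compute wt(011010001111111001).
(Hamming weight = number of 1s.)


Counting 1s in 011010001111111001

11


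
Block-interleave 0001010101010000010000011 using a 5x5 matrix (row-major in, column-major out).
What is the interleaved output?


Matrix:
  00010
  10101
  01000
  00100
  00011
Read columns: 0100000100010101000101001

0100000100010101000101001


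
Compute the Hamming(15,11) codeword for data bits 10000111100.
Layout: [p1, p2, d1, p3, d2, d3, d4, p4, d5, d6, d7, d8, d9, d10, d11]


Parity bits: p1=1, p2=1, p3=0, p4=0

111000000111100


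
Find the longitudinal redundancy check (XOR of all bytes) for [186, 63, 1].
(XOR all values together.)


XOR chain: 186 ^ 63 ^ 1 = 132

132


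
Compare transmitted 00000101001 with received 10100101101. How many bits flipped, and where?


XOR: 10100000100

3 error(s) at position(s): 0, 2, 8


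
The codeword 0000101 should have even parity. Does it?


Number of 1s: 2

Yes, parity is correct (2 ones)


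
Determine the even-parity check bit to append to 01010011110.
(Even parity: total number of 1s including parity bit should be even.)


Number of 1s in data: 6
Parity bit: 0

0


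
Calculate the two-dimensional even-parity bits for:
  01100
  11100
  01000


Row parities: 011
Column parities: 11000

Row P: 011, Col P: 11000, Corner: 0


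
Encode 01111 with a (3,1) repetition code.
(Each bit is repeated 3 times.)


Each bit -> 3 copies

000111111111111


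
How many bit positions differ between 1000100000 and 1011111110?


XOR: 0011011110
Count of 1s: 6

6


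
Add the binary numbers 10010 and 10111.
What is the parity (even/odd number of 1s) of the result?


10010 = 18
10111 = 23
Sum = 41 = 101001
1s count = 3

odd parity (3 ones in 101001)


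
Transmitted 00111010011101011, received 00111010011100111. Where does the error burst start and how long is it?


XOR: 00000000000001100

Burst at position 13, length 2


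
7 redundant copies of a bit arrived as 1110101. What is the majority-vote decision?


Ones: 5 out of 7
Threshold: 4

1 (5/7 voted 1)


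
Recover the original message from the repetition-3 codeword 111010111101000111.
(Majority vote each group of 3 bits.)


Groups: 111, 010, 111, 101, 000, 111
Majority votes: 101101

101101


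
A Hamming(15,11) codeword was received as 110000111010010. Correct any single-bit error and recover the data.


Syndrome = 0: no error detected

Data: 00011010010 (no errors)


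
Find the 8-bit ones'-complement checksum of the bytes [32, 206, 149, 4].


Sum = 391 mod 256 = 135
Complement = 120

120


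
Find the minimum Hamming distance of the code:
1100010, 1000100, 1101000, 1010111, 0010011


Comparing all pairs, minimum distance: 2
Can detect 1 errors, correct 0 errors

2


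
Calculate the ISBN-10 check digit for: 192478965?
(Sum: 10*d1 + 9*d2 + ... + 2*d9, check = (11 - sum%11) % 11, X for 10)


Weighted sum: 281
281 mod 11 = 6

Check digit: 5


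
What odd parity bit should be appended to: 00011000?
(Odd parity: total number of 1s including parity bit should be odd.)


Number of 1s in data: 2
Parity bit: 1

1


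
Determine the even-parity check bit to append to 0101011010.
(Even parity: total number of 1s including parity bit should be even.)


Number of 1s in data: 5
Parity bit: 1

1


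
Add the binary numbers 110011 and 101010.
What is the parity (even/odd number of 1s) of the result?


110011 = 51
101010 = 42
Sum = 93 = 1011101
1s count = 5

odd parity (5 ones in 1011101)


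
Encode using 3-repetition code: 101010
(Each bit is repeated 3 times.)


Each bit -> 3 copies

111000111000111000


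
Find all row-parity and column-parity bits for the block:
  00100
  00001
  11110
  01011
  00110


Row parities: 11010
Column parities: 10110

Row P: 11010, Col P: 10110, Corner: 1


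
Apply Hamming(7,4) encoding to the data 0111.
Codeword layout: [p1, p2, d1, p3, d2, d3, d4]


Parity bits: p1=0, p2=0, p3=1

0001111


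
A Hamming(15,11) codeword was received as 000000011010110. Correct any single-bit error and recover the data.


Syndrome = 9: error at position 9

Data: 00000010110 (corrected bit 9)


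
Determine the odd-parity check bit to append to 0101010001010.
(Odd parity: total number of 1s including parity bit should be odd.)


Number of 1s in data: 5
Parity bit: 0

0


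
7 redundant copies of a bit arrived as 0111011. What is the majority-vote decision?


Ones: 5 out of 7
Threshold: 4

1 (5/7 voted 1)


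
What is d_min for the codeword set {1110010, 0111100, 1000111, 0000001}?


Comparing all pairs, minimum distance: 3
Can detect 2 errors, correct 1 errors

3


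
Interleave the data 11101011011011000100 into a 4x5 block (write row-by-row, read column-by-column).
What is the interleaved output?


Matrix:
  11101
  01101
  10110
  00100
Read columns: 10101100111100101100

10101100111100101100


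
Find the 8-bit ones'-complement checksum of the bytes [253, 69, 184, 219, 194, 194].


Sum = 1113 mod 256 = 89
Complement = 166

166


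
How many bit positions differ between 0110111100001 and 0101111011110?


XOR: 0011000111111
Count of 1s: 8

8


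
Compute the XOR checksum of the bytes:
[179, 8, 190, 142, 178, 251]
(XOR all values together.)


XOR chain: 179 ^ 8 ^ 190 ^ 142 ^ 178 ^ 251 = 194

194


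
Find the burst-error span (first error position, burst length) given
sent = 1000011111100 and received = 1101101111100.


XOR: 0101110000000

Burst at position 1, length 5


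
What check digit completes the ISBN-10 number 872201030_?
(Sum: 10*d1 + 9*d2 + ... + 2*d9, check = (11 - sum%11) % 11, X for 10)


Weighted sum: 187
187 mod 11 = 0

Check digit: 0


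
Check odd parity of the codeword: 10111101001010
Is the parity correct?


Number of 1s: 8

No, parity error (8 ones)


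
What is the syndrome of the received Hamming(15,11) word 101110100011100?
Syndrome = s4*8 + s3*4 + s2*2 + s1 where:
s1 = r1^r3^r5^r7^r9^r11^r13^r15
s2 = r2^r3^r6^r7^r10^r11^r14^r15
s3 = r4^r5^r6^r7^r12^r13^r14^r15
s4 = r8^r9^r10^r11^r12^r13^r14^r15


s1=0, s2=1, s3=1, s4=1

Syndrome = 14 (error at position 14)


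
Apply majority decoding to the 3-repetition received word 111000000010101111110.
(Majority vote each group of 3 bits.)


Groups: 111, 000, 000, 010, 101, 111, 110
Majority votes: 1000111

1000111


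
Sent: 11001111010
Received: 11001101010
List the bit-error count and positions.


XOR: 00000010000

1 error(s) at position(s): 6


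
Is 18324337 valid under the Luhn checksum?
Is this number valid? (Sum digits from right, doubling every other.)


Luhn sum = 42
42 mod 10 = 2

Invalid (Luhn sum mod 10 = 2)


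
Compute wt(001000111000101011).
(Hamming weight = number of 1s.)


Counting 1s in 001000111000101011

8


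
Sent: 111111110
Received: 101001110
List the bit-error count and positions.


XOR: 010110000

3 error(s) at position(s): 1, 3, 4


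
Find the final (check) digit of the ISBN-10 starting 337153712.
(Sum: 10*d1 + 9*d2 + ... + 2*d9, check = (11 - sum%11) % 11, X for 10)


Weighted sum: 200
200 mod 11 = 2

Check digit: 9


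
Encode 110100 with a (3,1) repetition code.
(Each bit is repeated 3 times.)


Each bit -> 3 copies

111111000111000000


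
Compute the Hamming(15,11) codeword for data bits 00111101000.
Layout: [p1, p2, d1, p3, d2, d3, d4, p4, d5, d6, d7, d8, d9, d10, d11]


Parity bits: p1=0, p2=1, p3=1, p4=1

010101111101000


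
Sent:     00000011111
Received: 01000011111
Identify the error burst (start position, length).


XOR: 01000000000

Burst at position 1, length 1


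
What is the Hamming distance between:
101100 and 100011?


XOR: 001111
Count of 1s: 4

4


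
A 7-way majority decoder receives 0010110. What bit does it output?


Ones: 3 out of 7
Threshold: 4

0 (3/7 voted 1)


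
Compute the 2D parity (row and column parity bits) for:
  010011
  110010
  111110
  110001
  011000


Row parities: 11110
Column parities: 110110

Row P: 11110, Col P: 110110, Corner: 0


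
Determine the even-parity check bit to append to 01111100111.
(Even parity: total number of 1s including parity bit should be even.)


Number of 1s in data: 8
Parity bit: 0

0


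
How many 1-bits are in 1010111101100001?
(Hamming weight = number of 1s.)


Counting 1s in 1010111101100001

9


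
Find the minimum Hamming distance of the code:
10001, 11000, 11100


Comparing all pairs, minimum distance: 1
Can detect 0 errors, correct 0 errors

1


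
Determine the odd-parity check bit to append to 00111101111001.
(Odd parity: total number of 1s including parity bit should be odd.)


Number of 1s in data: 9
Parity bit: 0

0


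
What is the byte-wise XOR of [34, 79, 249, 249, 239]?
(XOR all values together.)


XOR chain: 34 ^ 79 ^ 249 ^ 249 ^ 239 = 130

130


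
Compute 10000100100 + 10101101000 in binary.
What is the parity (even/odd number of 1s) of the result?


10000100100 = 1060
10101101000 = 1384
Sum = 2444 = 100110001100
1s count = 5

odd parity (5 ones in 100110001100)


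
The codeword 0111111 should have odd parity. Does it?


Number of 1s: 6

No, parity error (6 ones)


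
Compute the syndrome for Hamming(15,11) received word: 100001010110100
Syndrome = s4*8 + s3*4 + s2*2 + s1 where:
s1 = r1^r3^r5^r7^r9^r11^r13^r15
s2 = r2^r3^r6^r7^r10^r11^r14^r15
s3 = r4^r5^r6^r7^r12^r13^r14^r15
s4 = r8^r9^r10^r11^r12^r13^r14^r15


s1=1, s2=1, s3=0, s4=0

Syndrome = 3 (error at position 3)


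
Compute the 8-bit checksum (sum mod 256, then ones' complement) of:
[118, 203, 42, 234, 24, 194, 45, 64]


Sum = 924 mod 256 = 156
Complement = 99

99


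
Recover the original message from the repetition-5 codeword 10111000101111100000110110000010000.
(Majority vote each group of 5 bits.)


Groups: 10111, 00010, 11111, 00000, 11011, 00000, 10000
Majority votes: 1010100

1010100


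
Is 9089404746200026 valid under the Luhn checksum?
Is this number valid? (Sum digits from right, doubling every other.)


Luhn sum = 76
76 mod 10 = 6

Invalid (Luhn sum mod 10 = 6)


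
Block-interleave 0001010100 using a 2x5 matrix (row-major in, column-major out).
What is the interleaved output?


Matrix:
  00010
  10100
Read columns: 0100011000

0100011000


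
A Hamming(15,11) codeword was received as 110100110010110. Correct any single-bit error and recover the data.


Syndrome = 0: no error detected

Data: 00010010110 (no errors)


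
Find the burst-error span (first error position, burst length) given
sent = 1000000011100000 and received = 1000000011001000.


XOR: 0000000000101000

Burst at position 10, length 3


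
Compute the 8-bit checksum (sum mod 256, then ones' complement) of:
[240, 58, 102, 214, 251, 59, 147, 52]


Sum = 1123 mod 256 = 99
Complement = 156

156


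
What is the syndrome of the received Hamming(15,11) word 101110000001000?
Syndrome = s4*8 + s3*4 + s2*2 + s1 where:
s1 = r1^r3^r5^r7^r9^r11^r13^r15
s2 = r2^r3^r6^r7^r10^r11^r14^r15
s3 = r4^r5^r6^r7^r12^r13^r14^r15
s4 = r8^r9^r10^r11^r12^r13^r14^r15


s1=1, s2=1, s3=1, s4=1

Syndrome = 15 (error at position 15)


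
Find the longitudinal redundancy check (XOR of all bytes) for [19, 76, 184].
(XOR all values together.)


XOR chain: 19 ^ 76 ^ 184 = 231

231


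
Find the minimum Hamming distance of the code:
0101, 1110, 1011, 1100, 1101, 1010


Comparing all pairs, minimum distance: 1
Can detect 0 errors, correct 0 errors

1


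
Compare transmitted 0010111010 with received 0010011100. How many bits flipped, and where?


XOR: 0000100110

3 error(s) at position(s): 4, 7, 8


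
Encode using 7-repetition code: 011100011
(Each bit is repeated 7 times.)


Each bit -> 7 copies

000000011111111111111111111100000000000000000000011111111111111


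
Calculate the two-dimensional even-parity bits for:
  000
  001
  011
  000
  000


Row parities: 01000
Column parities: 010

Row P: 01000, Col P: 010, Corner: 1


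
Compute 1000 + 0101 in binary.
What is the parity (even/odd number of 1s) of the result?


1000 = 8
0101 = 5
Sum = 13 = 1101
1s count = 3

odd parity (3 ones in 1101)


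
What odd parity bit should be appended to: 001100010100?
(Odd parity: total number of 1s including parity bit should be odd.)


Number of 1s in data: 4
Parity bit: 1

1


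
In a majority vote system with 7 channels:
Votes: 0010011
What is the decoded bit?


Ones: 3 out of 7
Threshold: 4

0 (3/7 voted 1)


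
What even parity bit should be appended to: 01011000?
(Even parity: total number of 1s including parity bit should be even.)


Number of 1s in data: 3
Parity bit: 1

1


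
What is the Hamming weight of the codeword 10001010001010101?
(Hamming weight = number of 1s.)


Counting 1s in 10001010001010101

7


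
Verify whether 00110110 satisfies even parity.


Number of 1s: 4

Yes, parity is correct (4 ones)


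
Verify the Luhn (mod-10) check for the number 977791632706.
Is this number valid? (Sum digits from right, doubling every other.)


Luhn sum = 61
61 mod 10 = 1

Invalid (Luhn sum mod 10 = 1)


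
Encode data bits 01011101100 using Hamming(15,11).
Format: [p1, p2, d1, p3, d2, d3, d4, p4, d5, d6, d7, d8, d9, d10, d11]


Parity bits: p1=0, p2=0, p3=0, p4=0

000010101101100


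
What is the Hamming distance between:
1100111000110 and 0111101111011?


XOR: 1011010111101
Count of 1s: 9

9


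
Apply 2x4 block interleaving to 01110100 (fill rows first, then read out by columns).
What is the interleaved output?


Matrix:
  0111
  0100
Read columns: 00111010

00111010


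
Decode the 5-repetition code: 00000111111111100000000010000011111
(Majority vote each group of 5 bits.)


Groups: 00000, 11111, 11111, 00000, 00001, 00000, 11111
Majority votes: 0110001

0110001


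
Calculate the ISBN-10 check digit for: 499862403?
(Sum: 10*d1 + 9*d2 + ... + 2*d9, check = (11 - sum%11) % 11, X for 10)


Weighted sum: 317
317 mod 11 = 9

Check digit: 2


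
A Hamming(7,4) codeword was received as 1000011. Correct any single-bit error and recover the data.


Syndrome = 0: no error detected

Data: 0011 (no errors)


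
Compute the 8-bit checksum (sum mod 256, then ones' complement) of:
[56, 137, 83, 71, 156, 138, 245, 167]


Sum = 1053 mod 256 = 29
Complement = 226

226


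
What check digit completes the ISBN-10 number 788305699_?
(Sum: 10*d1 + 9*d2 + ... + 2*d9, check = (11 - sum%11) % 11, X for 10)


Weighted sum: 321
321 mod 11 = 2

Check digit: 9


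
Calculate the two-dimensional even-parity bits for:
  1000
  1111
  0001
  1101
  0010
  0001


Row parities: 101111
Column parities: 1000

Row P: 101111, Col P: 1000, Corner: 1


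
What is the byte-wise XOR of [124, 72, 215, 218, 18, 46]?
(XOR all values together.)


XOR chain: 124 ^ 72 ^ 215 ^ 218 ^ 18 ^ 46 = 5

5


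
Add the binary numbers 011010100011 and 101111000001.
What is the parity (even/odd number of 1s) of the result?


011010100011 = 1699
101111000001 = 3009
Sum = 4708 = 1001001100100
1s count = 5

odd parity (5 ones in 1001001100100)


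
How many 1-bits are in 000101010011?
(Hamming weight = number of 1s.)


Counting 1s in 000101010011

5


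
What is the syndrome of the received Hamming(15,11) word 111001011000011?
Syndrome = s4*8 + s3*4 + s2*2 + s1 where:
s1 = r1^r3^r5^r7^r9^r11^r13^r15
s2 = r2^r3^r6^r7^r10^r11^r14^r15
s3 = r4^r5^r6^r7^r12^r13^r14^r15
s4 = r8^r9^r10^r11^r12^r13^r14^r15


s1=0, s2=1, s3=1, s4=0

Syndrome = 6 (error at position 6)


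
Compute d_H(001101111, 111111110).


XOR: 110010001
Count of 1s: 4

4


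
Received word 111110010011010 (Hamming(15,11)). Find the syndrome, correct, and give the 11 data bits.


Syndrome = 0: no error detected

Data: 11000011010 (no errors)


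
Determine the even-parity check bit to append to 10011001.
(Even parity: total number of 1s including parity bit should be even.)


Number of 1s in data: 4
Parity bit: 0

0


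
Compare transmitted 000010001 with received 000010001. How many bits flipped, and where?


XOR: 000000000

0 errors (received matches sent)


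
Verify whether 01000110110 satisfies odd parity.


Number of 1s: 5

Yes, parity is correct (5 ones)


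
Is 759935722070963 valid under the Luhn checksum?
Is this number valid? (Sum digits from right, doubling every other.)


Luhn sum = 65
65 mod 10 = 5

Invalid (Luhn sum mod 10 = 5)


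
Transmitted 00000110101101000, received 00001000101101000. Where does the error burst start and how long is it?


XOR: 00001110000000000

Burst at position 4, length 3


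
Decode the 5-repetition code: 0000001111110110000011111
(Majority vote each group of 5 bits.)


Groups: 00000, 01111, 11011, 00000, 11111
Majority votes: 01101

01101


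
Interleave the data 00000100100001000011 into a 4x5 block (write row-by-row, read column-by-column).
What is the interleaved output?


Matrix:
  00000
  10010
  00010
  00011
Read columns: 01000000000001110001

01000000000001110001


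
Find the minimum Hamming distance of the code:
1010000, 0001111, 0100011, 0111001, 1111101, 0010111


Comparing all pairs, minimum distance: 2
Can detect 1 errors, correct 0 errors

2


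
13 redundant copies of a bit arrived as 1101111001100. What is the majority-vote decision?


Ones: 8 out of 13
Threshold: 7

1 (8/13 voted 1)


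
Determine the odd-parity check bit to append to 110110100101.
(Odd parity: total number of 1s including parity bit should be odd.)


Number of 1s in data: 7
Parity bit: 0

0


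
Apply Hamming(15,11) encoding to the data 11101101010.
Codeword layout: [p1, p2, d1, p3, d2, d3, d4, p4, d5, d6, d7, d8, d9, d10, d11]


Parity bits: p1=1, p2=0, p3=0, p4=0

101011001101010


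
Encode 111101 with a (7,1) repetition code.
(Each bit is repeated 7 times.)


Each bit -> 7 copies

111111111111111111111111111100000001111111


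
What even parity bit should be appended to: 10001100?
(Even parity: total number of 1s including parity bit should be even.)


Number of 1s in data: 3
Parity bit: 1

1


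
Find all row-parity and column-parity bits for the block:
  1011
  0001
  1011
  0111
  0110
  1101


Row parities: 111101
Column parities: 1101

Row P: 111101, Col P: 1101, Corner: 1


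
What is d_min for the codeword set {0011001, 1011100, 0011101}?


Comparing all pairs, minimum distance: 1
Can detect 0 errors, correct 0 errors

1


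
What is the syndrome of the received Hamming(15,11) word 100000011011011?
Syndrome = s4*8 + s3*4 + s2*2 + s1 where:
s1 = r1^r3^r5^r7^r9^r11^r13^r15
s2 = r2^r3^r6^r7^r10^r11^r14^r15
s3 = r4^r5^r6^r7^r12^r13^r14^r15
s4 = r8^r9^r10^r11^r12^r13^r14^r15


s1=0, s2=1, s3=1, s4=0

Syndrome = 6 (error at position 6)


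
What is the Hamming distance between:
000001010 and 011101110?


XOR: 011100100
Count of 1s: 4

4


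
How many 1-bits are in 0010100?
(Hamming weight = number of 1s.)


Counting 1s in 0010100

2


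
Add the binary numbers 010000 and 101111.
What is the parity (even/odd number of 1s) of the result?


010000 = 16
101111 = 47
Sum = 63 = 111111
1s count = 6

even parity (6 ones in 111111)


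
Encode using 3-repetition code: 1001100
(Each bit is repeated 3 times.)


Each bit -> 3 copies

111000000111111000000


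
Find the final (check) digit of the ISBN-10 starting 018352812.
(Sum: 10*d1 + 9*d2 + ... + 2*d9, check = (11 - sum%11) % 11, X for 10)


Weighted sum: 173
173 mod 11 = 8

Check digit: 3


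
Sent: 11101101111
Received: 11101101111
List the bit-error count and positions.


XOR: 00000000000

0 errors (received matches sent)


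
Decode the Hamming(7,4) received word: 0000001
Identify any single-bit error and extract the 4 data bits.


Syndrome = 7: error at position 7

Data: 0000 (corrected bit 7)


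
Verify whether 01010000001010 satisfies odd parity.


Number of 1s: 4

No, parity error (4 ones)


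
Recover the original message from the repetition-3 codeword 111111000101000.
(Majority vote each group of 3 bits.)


Groups: 111, 111, 000, 101, 000
Majority votes: 11010

11010


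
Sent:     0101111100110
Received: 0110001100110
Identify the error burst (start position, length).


XOR: 0011110000000

Burst at position 2, length 4


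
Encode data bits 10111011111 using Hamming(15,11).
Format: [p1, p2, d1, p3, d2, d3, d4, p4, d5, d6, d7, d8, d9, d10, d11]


Parity bits: p1=0, p2=0, p3=0, p4=0

001001101011111


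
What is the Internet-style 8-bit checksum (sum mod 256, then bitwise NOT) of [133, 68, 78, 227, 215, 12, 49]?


Sum = 782 mod 256 = 14
Complement = 241

241


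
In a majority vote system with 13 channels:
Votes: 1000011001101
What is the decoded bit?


Ones: 6 out of 13
Threshold: 7

0 (6/13 voted 1)


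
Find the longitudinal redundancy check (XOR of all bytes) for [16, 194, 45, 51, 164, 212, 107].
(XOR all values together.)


XOR chain: 16 ^ 194 ^ 45 ^ 51 ^ 164 ^ 212 ^ 107 = 215

215


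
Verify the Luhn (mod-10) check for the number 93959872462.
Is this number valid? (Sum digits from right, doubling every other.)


Luhn sum = 61
61 mod 10 = 1

Invalid (Luhn sum mod 10 = 1)


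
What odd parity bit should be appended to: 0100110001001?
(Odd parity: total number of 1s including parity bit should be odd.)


Number of 1s in data: 5
Parity bit: 0

0


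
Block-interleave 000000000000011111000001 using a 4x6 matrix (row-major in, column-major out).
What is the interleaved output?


Matrix:
  000000
  000000
  011111
  000001
Read columns: 000000100010001000100011

000000100010001000100011


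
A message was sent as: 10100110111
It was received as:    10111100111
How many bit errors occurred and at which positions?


XOR: 00011010000

3 error(s) at position(s): 3, 4, 6


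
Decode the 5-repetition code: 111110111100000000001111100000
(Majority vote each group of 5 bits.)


Groups: 11111, 01111, 00000, 00000, 11111, 00000
Majority votes: 110010

110010


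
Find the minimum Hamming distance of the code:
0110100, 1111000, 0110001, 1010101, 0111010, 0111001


Comparing all pairs, minimum distance: 1
Can detect 0 errors, correct 0 errors

1


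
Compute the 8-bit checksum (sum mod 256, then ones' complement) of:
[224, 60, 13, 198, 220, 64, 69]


Sum = 848 mod 256 = 80
Complement = 175

175


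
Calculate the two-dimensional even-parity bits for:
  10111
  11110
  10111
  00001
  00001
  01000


Row parities: 000111
Column parities: 10110

Row P: 000111, Col P: 10110, Corner: 1


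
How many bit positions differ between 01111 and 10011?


XOR: 11100
Count of 1s: 3

3


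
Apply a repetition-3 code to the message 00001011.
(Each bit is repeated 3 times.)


Each bit -> 3 copies

000000000000111000111111


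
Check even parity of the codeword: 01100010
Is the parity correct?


Number of 1s: 3

No, parity error (3 ones)


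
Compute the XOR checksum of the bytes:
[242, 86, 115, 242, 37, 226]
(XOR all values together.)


XOR chain: 242 ^ 86 ^ 115 ^ 242 ^ 37 ^ 226 = 226

226


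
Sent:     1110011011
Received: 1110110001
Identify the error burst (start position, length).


XOR: 0000101010

Burst at position 4, length 5


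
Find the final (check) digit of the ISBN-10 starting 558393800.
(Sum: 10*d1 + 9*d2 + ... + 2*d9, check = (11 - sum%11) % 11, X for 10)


Weighted sum: 281
281 mod 11 = 6

Check digit: 5


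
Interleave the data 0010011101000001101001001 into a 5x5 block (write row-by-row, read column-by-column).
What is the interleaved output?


Matrix:
  00100
  11101
  00000
  11010
  01001
Read columns: 0101001011110000001001001

0101001011110000001001001


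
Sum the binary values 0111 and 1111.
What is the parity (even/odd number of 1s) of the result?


0111 = 7
1111 = 15
Sum = 22 = 10110
1s count = 3

odd parity (3 ones in 10110)


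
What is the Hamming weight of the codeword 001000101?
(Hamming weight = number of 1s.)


Counting 1s in 001000101

3


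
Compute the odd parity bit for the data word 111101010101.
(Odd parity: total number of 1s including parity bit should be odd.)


Number of 1s in data: 8
Parity bit: 1

1


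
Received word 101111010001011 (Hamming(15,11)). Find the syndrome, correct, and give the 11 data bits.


Syndrome = 0: no error detected

Data: 11100001011 (no errors)


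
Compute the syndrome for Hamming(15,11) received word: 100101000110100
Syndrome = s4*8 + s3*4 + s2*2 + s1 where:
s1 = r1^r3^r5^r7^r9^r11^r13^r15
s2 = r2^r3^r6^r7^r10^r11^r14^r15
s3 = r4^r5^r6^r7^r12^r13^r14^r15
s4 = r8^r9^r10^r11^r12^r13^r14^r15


s1=1, s2=1, s3=1, s4=1

Syndrome = 15 (error at position 15)


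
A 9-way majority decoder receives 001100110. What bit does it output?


Ones: 4 out of 9
Threshold: 5

0 (4/9 voted 1)


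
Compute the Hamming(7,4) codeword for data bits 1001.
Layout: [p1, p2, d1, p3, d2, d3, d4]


Parity bits: p1=0, p2=0, p3=1

0011001


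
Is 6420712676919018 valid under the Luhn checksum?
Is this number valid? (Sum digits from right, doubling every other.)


Luhn sum = 67
67 mod 10 = 7

Invalid (Luhn sum mod 10 = 7)


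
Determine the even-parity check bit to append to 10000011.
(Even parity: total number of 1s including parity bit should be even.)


Number of 1s in data: 3
Parity bit: 1

1


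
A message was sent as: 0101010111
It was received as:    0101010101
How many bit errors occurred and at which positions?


XOR: 0000000010

1 error(s) at position(s): 8


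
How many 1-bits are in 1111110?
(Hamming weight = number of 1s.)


Counting 1s in 1111110

6


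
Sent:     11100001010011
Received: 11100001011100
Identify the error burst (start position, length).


XOR: 00000000001111

Burst at position 10, length 4


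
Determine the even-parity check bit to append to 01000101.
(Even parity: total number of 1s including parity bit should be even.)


Number of 1s in data: 3
Parity bit: 1

1


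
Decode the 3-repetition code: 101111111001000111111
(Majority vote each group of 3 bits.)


Groups: 101, 111, 111, 001, 000, 111, 111
Majority votes: 1110011

1110011


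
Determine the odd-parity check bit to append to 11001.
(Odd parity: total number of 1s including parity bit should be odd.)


Number of 1s in data: 3
Parity bit: 0

0


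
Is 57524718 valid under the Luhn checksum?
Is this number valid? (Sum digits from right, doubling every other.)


Luhn sum = 36
36 mod 10 = 6

Invalid (Luhn sum mod 10 = 6)


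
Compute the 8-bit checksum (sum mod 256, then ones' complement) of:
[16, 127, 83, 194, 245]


Sum = 665 mod 256 = 153
Complement = 102

102


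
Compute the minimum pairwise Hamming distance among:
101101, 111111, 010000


Comparing all pairs, minimum distance: 2
Can detect 1 errors, correct 0 errors

2


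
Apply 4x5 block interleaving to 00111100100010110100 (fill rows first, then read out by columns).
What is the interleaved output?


Matrix:
  00111
  10010
  00101
  10100
Read columns: 01010000101111001010

01010000101111001010


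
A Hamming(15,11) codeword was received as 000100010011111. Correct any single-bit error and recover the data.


Syndrome = 7: error at position 7

Data: 00010011111 (corrected bit 7)


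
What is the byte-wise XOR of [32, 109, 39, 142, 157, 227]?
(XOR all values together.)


XOR chain: 32 ^ 109 ^ 39 ^ 142 ^ 157 ^ 227 = 154

154


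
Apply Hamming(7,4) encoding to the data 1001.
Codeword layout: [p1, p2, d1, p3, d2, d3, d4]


Parity bits: p1=0, p2=0, p3=1

0011001


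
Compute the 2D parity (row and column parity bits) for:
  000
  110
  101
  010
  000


Row parities: 00010
Column parities: 001

Row P: 00010, Col P: 001, Corner: 1


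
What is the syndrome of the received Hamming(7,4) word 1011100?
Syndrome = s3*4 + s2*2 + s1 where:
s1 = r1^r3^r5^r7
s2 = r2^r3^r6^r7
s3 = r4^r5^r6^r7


s1=1, s2=1, s3=0

Syndrome = 3 (error at position 3)


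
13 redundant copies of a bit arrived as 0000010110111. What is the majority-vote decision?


Ones: 6 out of 13
Threshold: 7

0 (6/13 voted 1)


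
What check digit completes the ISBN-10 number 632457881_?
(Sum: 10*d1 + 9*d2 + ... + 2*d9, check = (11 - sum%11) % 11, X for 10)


Weighted sum: 254
254 mod 11 = 1

Check digit: X


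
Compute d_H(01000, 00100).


XOR: 01100
Count of 1s: 2

2


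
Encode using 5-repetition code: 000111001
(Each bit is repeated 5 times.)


Each bit -> 5 copies

000000000000000111111111111111000000000011111


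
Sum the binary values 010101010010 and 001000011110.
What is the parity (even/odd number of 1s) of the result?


010101010010 = 1362
001000011110 = 542
Sum = 1904 = 11101110000
1s count = 6

even parity (6 ones in 11101110000)


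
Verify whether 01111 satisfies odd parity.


Number of 1s: 4

No, parity error (4 ones)


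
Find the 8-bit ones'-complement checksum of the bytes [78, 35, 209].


Sum = 322 mod 256 = 66
Complement = 189

189


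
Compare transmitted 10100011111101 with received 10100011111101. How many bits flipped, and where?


XOR: 00000000000000

0 errors (received matches sent)


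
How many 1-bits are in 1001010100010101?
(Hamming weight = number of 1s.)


Counting 1s in 1001010100010101

7


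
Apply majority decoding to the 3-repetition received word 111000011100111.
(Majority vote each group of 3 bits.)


Groups: 111, 000, 011, 100, 111
Majority votes: 10101

10101


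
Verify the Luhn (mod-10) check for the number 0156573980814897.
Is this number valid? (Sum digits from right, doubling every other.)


Luhn sum = 78
78 mod 10 = 8

Invalid (Luhn sum mod 10 = 8)


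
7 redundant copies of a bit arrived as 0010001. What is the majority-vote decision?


Ones: 2 out of 7
Threshold: 4

0 (2/7 voted 1)


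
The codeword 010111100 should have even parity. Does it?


Number of 1s: 5

No, parity error (5 ones)


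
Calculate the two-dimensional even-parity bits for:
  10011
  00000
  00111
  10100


Row parities: 1010
Column parities: 00000

Row P: 1010, Col P: 00000, Corner: 0


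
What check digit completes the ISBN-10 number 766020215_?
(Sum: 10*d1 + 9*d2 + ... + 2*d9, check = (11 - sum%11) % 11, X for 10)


Weighted sum: 205
205 mod 11 = 7

Check digit: 4


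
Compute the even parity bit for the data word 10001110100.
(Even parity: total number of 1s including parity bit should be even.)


Number of 1s in data: 5
Parity bit: 1

1


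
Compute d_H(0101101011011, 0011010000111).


XOR: 0110111011100
Count of 1s: 8

8


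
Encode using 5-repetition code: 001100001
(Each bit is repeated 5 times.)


Each bit -> 5 copies

000000000011111111110000000000000000000011111


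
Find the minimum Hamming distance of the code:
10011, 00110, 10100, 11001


Comparing all pairs, minimum distance: 2
Can detect 1 errors, correct 0 errors

2


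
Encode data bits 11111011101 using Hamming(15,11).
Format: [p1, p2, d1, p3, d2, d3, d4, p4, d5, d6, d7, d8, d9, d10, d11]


Parity bits: p1=1, p2=1, p3=0, p4=1

111011111011101


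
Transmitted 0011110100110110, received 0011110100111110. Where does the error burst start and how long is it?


XOR: 0000000000001000

Burst at position 12, length 1


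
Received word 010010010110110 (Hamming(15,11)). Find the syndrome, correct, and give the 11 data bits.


Syndrome = 13: error at position 13

Data: 01000110010 (corrected bit 13)


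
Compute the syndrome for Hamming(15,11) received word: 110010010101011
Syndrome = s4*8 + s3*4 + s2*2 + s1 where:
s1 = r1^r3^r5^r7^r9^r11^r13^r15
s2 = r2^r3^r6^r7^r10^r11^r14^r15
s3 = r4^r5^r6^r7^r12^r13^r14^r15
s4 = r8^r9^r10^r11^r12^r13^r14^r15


s1=1, s2=0, s3=0, s4=1

Syndrome = 9 (error at position 9)


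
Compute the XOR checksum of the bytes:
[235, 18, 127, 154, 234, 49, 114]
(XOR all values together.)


XOR chain: 235 ^ 18 ^ 127 ^ 154 ^ 234 ^ 49 ^ 114 = 181

181


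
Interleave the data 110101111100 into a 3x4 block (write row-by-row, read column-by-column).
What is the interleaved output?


Matrix:
  1101
  0111
  1100
Read columns: 101111010110

101111010110


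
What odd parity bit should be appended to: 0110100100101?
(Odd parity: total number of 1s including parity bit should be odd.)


Number of 1s in data: 6
Parity bit: 1

1


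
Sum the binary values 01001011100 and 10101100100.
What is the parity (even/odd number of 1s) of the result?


01001011100 = 604
10101100100 = 1380
Sum = 1984 = 11111000000
1s count = 5

odd parity (5 ones in 11111000000)


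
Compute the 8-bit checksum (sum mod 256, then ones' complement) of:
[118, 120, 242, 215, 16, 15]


Sum = 726 mod 256 = 214
Complement = 41

41


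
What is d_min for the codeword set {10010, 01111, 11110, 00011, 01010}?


Comparing all pairs, minimum distance: 2
Can detect 1 errors, correct 0 errors

2


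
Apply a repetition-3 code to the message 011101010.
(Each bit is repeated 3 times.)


Each bit -> 3 copies

000111111111000111000111000


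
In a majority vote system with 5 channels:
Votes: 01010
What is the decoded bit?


Ones: 2 out of 5
Threshold: 3

0 (2/5 voted 1)


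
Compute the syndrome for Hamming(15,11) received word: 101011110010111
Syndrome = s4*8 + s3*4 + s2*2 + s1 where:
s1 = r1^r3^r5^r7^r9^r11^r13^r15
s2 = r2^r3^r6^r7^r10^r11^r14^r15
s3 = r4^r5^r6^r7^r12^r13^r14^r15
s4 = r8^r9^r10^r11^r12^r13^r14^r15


s1=1, s2=0, s3=0, s4=1

Syndrome = 9 (error at position 9)


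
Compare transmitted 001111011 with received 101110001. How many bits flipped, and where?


XOR: 100001010

3 error(s) at position(s): 0, 5, 7


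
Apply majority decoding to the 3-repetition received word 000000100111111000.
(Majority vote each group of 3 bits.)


Groups: 000, 000, 100, 111, 111, 000
Majority votes: 000110

000110
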